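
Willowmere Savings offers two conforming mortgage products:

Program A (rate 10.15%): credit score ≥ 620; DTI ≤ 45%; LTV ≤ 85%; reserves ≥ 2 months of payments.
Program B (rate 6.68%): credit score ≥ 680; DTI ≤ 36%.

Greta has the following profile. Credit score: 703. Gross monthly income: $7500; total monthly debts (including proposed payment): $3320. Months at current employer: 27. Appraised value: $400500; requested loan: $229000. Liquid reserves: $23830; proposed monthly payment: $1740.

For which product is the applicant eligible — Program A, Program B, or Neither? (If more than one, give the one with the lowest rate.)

DTI = 3,320/7,500 = 44.3%.
LTV = 229,000/400,500 = 57.2%.
Reserves = 23,830/1,740 = 13.7 months.
Program A: score 703 ≥ 620; DTI 44.3% ≤ 45%; LTV 57.2% ≤ 85%; reserves 13.7 ≥ 2 mo → qualifies.
Program B: score 703 ≥ 680; DTI 44.3% > 36% → does not qualify.

Program A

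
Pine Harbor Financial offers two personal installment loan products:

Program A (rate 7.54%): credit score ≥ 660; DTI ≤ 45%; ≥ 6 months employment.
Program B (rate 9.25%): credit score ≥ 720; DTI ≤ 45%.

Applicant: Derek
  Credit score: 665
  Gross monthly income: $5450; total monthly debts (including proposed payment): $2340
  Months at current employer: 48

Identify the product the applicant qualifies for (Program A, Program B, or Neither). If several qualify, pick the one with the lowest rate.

Program A

DTI = 2,340/5,450 = 42.9%.
Program A: score 665 ≥ 660; DTI 42.9% ≤ 45%; employment 48 ≥ 6 mo → qualifies.
Program B: score 665 < 720; DTI 42.9% ≤ 45% → does not qualify.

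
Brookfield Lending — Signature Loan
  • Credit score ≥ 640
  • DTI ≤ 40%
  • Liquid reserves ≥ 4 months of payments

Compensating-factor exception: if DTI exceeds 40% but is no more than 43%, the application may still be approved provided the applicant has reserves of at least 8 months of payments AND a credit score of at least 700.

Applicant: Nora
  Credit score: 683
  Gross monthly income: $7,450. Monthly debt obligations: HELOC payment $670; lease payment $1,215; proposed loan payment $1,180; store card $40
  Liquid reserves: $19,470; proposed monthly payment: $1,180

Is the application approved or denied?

Credit score 683 ≥ 640 (meets base)
Total debts = (670 + 1,215 + 1,180 + 40) = 3,105. DTI: 3,105 ÷ 7,450 = 41.7%, over the 40% base limit.
Reserves: 19,470 ÷ 1,180 = 16.5 months (meets 4-month minimum)
41.7% falls in the override range (40%–43%), so the compensating-factor test applies.
Override check — reserves: 16.5 mo (ok); score: 683 (below 700).
Compensating-factor requirement not fully met.

Denied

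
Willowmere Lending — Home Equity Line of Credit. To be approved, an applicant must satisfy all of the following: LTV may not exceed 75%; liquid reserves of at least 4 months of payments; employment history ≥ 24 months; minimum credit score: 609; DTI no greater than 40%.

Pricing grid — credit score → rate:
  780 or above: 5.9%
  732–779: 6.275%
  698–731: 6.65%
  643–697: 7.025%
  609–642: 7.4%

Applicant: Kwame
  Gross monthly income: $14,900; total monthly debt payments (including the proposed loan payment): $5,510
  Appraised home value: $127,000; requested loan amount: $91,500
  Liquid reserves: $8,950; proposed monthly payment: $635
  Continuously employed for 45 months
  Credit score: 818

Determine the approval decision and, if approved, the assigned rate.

Approved at 5.9%

Credit score 818 ≥ 609 (meets minimum)
DTI: 5,510 ÷ 14,900 = 37%, within the 40% cap
LTV = 91,500/127,000 = 72% ≤ 75%
Employment 45 ≥ 24 months
Liquid reserves cover 8,950/635 = 14.1 months — ≥ 4 required
All requirements met. Score 818 falls in the 780 or above tier → 5.9%.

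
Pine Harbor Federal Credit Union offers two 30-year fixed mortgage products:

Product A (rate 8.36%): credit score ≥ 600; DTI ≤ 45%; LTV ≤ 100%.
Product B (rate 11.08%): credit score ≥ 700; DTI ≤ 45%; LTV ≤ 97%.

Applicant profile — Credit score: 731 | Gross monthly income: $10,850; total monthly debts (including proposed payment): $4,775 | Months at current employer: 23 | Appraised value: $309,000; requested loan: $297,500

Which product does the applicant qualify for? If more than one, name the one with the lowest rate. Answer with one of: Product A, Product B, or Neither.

DTI = 4,775/10,850 = 44%.
LTV = 297,500/309,000 = 96.3%.
Product A: score 731 ≥ 600; DTI 44% ≤ 45%; LTV 96.3% ≤ 100% → qualifies.
Product B: score 731 ≥ 700; DTI 44% ≤ 45%; LTV 96.3% ≤ 97% → qualifies.
Qualifying: Product A, Product B. Lowest rate is 8.36% → Product A.

Product A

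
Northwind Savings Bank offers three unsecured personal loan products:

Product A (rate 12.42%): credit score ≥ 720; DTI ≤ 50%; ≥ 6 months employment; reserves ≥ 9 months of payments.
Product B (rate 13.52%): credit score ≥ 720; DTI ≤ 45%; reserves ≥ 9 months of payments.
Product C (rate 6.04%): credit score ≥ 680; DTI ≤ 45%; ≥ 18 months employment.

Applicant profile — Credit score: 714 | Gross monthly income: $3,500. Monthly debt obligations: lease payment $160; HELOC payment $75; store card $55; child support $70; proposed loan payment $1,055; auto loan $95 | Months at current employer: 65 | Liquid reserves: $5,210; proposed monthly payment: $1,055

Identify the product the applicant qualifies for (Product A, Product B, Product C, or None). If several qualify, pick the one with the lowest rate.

Total debts = (160 + 75 + 55 + 70 + 1,055 + 95) = 1,510; DTI = 1,510/3,500 = 43.1%.
Reserves = 5,210/1,055 = 4.9 months.
Product A: score 714 < 720; DTI 43.1% ≤ 50%; employment 65 ≥ 6 mo; reserves 4.9 < 9 mo → does not qualify.
Product B: score 714 < 720; DTI 43.1% ≤ 45%; reserves 4.9 < 9 mo → does not qualify.
Product C: score 714 ≥ 680; DTI 43.1% ≤ 45%; employment 65 ≥ 18 mo → qualifies.

Product C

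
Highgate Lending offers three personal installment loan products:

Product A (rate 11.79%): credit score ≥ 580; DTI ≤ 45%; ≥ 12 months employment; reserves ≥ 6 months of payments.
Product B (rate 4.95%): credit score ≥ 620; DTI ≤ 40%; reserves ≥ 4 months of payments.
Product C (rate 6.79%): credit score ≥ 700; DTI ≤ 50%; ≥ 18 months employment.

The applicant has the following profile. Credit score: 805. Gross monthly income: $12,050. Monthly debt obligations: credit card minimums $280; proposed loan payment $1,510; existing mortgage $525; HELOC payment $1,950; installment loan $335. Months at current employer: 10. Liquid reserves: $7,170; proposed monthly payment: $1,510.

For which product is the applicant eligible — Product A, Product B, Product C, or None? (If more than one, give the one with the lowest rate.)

Product B

Total debts = (280 + 1,510 + 525 + 1,950 + 335) = 4,600; DTI = 4,600/12,050 = 38.2%.
Reserves = 7,170/1,510 = 4.7 months.
Product A: score 805 ≥ 580; DTI 38.2% ≤ 45%; employment 10 < 12 mo; reserves 4.7 < 6 mo → does not qualify.
Product B: score 805 ≥ 620; DTI 38.2% ≤ 40%; reserves 4.7 ≥ 4 mo → qualifies.
Product C: score 805 ≥ 700; DTI 38.2% ≤ 50%; employment 10 < 18 mo → does not qualify.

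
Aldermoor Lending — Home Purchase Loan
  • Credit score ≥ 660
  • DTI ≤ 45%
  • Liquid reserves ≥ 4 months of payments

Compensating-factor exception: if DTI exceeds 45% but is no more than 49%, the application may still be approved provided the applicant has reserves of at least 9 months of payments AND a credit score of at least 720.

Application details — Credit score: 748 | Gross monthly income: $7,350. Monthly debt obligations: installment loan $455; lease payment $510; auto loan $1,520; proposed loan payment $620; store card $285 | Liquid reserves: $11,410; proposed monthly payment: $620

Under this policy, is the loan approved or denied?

Credit score 748 ≥ 660 (meets base)
Total debts = (455 + 510 + 1,520 + 620 + 285) = 3,390. DTI = 3,390/7,350 = 46.1% > 45% — standard DTI limit exceeded.
Reserves = 11,410/620 = 18.4 months ≥ 4
DTI 46.1% is within the 45%–49% exception band; checking compensating factors.
Override check — reserves: 18.4 mo (ok); score: 748 (ok).
Both override conditions satisfied; DTI exception granted.

Approved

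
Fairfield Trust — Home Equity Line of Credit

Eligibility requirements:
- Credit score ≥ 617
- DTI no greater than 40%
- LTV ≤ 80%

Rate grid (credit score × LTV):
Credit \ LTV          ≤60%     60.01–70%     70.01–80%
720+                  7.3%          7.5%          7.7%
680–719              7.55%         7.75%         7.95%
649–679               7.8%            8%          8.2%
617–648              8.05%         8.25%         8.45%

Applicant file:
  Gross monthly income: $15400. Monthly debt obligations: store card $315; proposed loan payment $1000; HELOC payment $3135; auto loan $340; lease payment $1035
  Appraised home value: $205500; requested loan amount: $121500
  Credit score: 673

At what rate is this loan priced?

Credit score 673 ≥ 617; Total monthly debts = (315 + 1,000 + 3,135 + 340 + 1,035) = 5,825. DTI = 5,825/15,400 = 37.8% ≤ 40%
Loan-to-value = 121,500/205,500 = 59.1% — pass (80% max)
Score 673 is in the 649–679 band; LTV 59.1% is in the ≤60% band → 7.8%.

7.8%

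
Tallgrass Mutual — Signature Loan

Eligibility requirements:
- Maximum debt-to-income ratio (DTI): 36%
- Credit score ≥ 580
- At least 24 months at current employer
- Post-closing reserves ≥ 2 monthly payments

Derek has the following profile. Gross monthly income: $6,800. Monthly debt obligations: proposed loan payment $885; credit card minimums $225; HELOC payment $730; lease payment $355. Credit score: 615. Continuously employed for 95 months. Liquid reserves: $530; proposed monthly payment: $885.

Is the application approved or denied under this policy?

Total monthly debts = (885 + 225 + 730 + 355) = 2,195. DTI = 2,195/6,800 = 32.3% ≤ 36%
Credit score 615 ≥ 580 (meets)
Employment 95 ≥ 24 months
Reserves: 530 ÷ 885 = 0.6 months (below 2-month minimum)
Fails on reserves.

Denied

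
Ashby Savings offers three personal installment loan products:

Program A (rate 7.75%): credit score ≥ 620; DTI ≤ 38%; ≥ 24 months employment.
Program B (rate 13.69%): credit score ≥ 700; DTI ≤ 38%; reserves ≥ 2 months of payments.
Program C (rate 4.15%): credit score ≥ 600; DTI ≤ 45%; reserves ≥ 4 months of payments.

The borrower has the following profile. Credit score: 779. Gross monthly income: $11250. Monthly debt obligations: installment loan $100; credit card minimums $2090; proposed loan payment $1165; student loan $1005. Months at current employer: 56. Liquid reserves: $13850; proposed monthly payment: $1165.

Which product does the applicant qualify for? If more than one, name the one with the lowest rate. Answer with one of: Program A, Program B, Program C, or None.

Total debts = (100 + 2,090 + 1,165 + 1,005) = 4,360; DTI = 4,360/11,250 = 38.8%.
Reserves = 13,850/1,165 = 11.9 months.
Program A: score 779 ≥ 620; DTI 38.8% > 38%; employment 56 ≥ 24 mo → does not qualify.
Program B: score 779 ≥ 700; DTI 38.8% > 38%; reserves 11.9 ≥ 2 mo → does not qualify.
Program C: score 779 ≥ 600; DTI 38.8% ≤ 45%; reserves 11.9 ≥ 4 mo → qualifies.

Program C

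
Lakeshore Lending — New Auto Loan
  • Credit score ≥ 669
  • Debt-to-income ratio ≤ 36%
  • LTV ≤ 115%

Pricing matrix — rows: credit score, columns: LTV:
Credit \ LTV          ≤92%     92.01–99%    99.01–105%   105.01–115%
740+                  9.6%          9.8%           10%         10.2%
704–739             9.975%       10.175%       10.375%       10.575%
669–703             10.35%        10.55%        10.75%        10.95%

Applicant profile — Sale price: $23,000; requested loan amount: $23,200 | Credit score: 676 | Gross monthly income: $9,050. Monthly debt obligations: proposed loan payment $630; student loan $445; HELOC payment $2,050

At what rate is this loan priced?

10.75%

Credit score 676 ≥ 669; Total monthly debts = (630 + 445 + 2,050) = 3,125. DTI = 3,125/9,050 = 34.5% ≤ 36%
Loan-to-value = 23,200/23,000 = 100.9% — pass (115% max)
Row: 676 falls in 669–703. Column: 100.9% falls in 99.01–105%. Rate = 10.75%.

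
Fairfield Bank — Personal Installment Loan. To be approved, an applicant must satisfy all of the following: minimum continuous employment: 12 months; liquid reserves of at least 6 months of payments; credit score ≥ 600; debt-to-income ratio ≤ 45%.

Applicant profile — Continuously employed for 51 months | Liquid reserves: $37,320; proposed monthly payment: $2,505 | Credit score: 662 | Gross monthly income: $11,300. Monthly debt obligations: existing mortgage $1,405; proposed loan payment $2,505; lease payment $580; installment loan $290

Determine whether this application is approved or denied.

Approved

Employment 51 ≥ 12 months
Reserves = 37,320/2,505 = 14.9 months ≥ 6
Credit score 662 ≥ 600 (meets)
Total monthly debts = (1,405 + 2,505 + 580 + 290) = 4,780. DTI: 4,780 ÷ 11,300 = 42.3%, within the 45% cap
All criteria satisfied.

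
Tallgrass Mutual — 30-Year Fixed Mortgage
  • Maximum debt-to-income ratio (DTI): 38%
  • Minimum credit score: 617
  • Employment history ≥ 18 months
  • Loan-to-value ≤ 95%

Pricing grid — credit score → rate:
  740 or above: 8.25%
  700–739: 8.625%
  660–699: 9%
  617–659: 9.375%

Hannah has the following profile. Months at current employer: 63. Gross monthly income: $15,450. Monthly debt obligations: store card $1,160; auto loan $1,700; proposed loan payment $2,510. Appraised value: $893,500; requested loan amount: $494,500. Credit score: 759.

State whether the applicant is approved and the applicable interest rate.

Approved at 8.25%

Credit score 759 ≥ 617 (meets minimum)
Employment 63 ≥ 18 months
LTV = 494,500/893,500 = 55.3% ≤ 95%
Total monthly debts = (1,160 + 1,700 + 2,510) = 5,370. DTI = 5,370/15,450 = 34.8% ≤ 38%
All requirements met. Score 759 falls in the 740 or above tier → 8.25%.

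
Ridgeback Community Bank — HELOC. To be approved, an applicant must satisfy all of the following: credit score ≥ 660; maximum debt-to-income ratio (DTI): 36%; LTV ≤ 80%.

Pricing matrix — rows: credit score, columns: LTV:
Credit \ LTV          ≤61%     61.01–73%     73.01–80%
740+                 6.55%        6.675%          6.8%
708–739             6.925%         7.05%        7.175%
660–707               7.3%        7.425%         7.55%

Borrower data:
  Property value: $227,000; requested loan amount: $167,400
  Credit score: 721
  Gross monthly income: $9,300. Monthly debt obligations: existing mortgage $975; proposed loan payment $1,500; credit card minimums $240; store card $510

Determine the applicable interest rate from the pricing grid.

Credit score 721 ≥ 660; Total monthly debts = (975 + 1,500 + 240 + 510) = 3,225. DTI: 3,225 ÷ 9,300 = 34.7%, within the 36% cap
LTV: 167,400 ÷ 227,000 = 73.7%, within 80% cap
Score 721 is in the 708–739 band; LTV 73.7% is in the 73.01–80% band → 7.175%.

7.175%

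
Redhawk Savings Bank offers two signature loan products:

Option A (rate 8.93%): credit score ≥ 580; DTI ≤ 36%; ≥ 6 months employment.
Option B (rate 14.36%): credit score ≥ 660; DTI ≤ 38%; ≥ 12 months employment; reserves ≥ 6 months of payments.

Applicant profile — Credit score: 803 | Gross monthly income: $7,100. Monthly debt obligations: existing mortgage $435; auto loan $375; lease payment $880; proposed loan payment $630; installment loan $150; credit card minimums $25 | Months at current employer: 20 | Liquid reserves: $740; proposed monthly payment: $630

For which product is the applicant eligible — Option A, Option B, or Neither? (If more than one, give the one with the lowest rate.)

Total debts = (435 + 375 + 880 + 630 + 150 + 25) = 2,495; DTI = 2,495/7,100 = 35.1%.
Reserves = 740/630 = 1.2 months.
Option A: score 803 ≥ 580; DTI 35.1% ≤ 36%; employment 20 ≥ 6 mo → qualifies.
Option B: score 803 ≥ 660; DTI 35.1% ≤ 38%; employment 20 ≥ 12 mo; reserves 1.2 < 6 mo → does not qualify.

Option A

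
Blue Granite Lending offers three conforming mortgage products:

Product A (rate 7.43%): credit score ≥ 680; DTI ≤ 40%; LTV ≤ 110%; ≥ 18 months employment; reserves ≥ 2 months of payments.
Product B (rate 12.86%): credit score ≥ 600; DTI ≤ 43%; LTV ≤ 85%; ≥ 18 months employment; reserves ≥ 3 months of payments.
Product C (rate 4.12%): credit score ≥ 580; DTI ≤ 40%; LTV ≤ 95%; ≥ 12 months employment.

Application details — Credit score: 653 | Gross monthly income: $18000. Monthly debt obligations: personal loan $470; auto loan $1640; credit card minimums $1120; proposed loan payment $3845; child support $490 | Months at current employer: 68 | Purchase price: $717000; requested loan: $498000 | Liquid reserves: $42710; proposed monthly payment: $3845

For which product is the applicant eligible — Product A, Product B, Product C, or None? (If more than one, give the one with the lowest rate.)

Product B

Total debts = (470 + 1,640 + 1,120 + 3,845 + 490) = 7,565; DTI = 7,565/18,000 = 42%.
LTV = 498,000/717,000 = 69.5%.
Reserves = 42,710/3,845 = 11.1 months.
Product A: score 653 < 680; DTI 42% > 40%; LTV 69.5% ≤ 110%; employment 68 ≥ 18 mo; reserves 11.1 ≥ 2 mo → does not qualify.
Product B: score 653 ≥ 600; DTI 42% ≤ 43%; LTV 69.5% ≤ 85%; employment 68 ≥ 18 mo; reserves 11.1 ≥ 3 mo → qualifies.
Product C: score 653 ≥ 580; DTI 42% > 40%; LTV 69.5% ≤ 95%; employment 68 ≥ 12 mo → does not qualify.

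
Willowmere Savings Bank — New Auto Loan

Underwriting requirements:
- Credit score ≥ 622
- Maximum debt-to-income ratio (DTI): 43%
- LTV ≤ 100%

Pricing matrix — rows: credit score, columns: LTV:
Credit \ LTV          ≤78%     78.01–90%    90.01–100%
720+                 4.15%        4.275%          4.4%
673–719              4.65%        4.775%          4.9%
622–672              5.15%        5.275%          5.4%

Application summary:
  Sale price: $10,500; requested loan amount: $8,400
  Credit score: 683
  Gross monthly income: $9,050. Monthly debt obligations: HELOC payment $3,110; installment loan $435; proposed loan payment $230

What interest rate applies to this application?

Credit score 683 ≥ 622; Total monthly debts = (3,110 + 435 + 230) = 3,775. Debt-to-income = 3,775/9,050 = 41.7% — meets 43% limit
LTV = 8,400/10,500 = 80% ≤ 100%
Score 683 is in the 673–719 band; LTV 80% is in the 78.01–90% band → 4.775%.

4.775%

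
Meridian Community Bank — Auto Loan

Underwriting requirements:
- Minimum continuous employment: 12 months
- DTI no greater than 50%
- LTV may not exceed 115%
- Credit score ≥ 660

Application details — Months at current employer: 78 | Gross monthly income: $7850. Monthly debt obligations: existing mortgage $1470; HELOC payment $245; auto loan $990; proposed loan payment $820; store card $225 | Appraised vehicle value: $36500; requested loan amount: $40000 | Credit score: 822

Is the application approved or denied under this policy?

Approved

Employment 78 ≥ 12 months
Total monthly debts = (1,470 + 245 + 990 + 820 + 225) = 3,750. Debt-to-income = 3,750/7,850 = 47.8% — meets 50% limit
LTV: 40,000 ÷ 36,500 = 109.6%, within 115% cap
Credit score 822 ≥ 660 (meets)
All criteria satisfied.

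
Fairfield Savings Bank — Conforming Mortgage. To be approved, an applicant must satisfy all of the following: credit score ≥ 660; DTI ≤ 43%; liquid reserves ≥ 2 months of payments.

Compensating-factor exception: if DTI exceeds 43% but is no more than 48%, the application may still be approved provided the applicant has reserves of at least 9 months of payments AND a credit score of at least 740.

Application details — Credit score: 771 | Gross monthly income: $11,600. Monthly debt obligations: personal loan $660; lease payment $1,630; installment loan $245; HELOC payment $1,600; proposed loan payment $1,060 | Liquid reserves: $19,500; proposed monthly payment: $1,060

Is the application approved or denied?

Credit score 771 ≥ 660 (meets base)
Total debts = (660 + 1,630 + 245 + 1,600 + 1,060) = 5,195. DTI = 5,195/11,600 = 44.8% > 43% — standard DTI limit exceeded.
Liquid reserves cover 19,500/1,060 = 18.4 months — ≥ 2 required
44.8% falls in the override range (43%–48%), so the compensating-factor test applies.
Reserves 18.4 ≥ 9 months; credit score 771 ≥ 740.
Both compensating conditions met → exception applies.

Approved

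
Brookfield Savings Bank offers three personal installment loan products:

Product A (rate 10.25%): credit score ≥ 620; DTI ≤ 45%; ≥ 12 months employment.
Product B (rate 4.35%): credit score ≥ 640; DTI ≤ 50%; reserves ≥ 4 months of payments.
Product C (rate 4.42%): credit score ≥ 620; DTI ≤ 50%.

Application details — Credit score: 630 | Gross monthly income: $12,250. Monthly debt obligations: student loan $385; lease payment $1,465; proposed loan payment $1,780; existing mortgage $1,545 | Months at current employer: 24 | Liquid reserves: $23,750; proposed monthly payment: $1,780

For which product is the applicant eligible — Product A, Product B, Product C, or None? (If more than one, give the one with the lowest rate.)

Product C

Total debts = (385 + 1,465 + 1,780 + 1,545) = 5,175; DTI = 5,175/12,250 = 42.2%.
Reserves = 23,750/1,780 = 13.3 months.
Product A: score 630 ≥ 620; DTI 42.2% ≤ 45%; employment 24 ≥ 12 mo → qualifies.
Product B: score 630 < 640; DTI 42.2% ≤ 50%; reserves 13.3 ≥ 4 mo → does not qualify.
Product C: score 630 ≥ 620; DTI 42.2% ≤ 50% → qualifies.
Qualifying: Product A, Product C. Lowest rate is 4.42% → Product C.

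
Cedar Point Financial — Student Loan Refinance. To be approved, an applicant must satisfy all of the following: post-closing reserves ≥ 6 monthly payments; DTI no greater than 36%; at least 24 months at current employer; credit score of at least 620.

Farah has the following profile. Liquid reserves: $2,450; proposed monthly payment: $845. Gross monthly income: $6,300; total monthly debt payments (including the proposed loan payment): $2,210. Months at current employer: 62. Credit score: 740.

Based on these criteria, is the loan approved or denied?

Denied

Reserves: 2,450 ÷ 845 = 2.9 months (below 6-month minimum)
DTI: 2,210 ÷ 6,300 = 35.1%, within the 36% cap
Employment 62 ≥ 24 months
Credit score 740 ≥ 620 (meets)
Fails on reserves.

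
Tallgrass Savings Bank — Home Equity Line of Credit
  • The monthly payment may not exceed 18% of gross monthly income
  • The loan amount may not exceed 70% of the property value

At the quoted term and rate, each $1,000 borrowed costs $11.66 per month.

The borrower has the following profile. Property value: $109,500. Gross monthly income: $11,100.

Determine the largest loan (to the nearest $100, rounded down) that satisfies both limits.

Payment cap: 18% × $11,100 = $1,998/month.
At $11.66 per $1,000, that supports 1,998/11.66 × 1,000 ≈ $171,355 → $171,300.
LTV cap: 70% × $109,500 = $76,650 → $76,600.
Binding constraint: loan-to-value.

$76,600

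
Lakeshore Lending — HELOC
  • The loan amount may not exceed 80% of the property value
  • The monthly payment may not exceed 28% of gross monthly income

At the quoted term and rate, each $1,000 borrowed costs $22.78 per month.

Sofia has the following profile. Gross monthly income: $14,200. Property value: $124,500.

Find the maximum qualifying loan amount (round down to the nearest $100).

$99,600

Payment cap: 28% × $14,200 = $3,976/month.
At $22.78 per $1,000, that supports 3,976/22.78 × 1,000 ≈ $174,539 → $174,500.
LTV cap: 80% × $124,500 = $99,600 → $99,600.
Binding constraint: loan-to-value.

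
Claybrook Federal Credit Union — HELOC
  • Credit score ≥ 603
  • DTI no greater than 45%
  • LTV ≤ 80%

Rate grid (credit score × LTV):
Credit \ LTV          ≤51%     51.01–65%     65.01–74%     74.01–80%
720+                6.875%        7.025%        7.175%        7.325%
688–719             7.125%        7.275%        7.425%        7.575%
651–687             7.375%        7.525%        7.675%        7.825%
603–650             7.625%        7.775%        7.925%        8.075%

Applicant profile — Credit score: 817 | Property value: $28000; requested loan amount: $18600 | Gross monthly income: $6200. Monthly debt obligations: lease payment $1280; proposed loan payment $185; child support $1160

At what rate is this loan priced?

7.175%

Credit score 817 ≥ 603; Total monthly debts = (1,280 + 185 + 1,160) = 2,625. DTI: 2,625 ÷ 6,200 = 42.3%, within the 45% cap
LTV: 18,600 ÷ 28,000 = 66.4%, within 80% cap
Score 817 is in the 720+ band; LTV 66.4% is in the 65.01–74% band → 7.175%.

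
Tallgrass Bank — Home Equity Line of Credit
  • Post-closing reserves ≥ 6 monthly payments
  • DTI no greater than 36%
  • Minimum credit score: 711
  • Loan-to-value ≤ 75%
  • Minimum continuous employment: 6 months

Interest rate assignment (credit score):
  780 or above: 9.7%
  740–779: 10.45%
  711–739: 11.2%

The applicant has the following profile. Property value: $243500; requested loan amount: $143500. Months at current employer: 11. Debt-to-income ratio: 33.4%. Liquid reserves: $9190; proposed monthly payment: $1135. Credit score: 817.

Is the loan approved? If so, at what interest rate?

Credit score 817 ≥ 711 (meets minimum)
DTI 33.4% is within the 36% limit
LTV = 143,500/243,500 = 58.9% ≤ 75%
Employment 11 ≥ 6 months
Reserves = 9,190/1,135 = 8.1 months ≥ 6
All requirements met. Score 817 falls in the 780 or above tier → 9.7%.

Approved at 9.7%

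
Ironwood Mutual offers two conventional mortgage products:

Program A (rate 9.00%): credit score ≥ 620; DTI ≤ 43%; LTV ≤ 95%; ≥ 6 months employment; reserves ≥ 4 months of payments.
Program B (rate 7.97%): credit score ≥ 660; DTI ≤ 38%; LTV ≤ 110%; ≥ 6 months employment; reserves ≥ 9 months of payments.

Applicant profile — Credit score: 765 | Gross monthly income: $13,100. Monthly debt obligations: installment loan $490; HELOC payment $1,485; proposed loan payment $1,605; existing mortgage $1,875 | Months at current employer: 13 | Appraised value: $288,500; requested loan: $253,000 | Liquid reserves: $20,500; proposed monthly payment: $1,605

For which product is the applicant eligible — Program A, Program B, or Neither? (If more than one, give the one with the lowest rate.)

Program A

Total debts = (490 + 1,485 + 1,605 + 1,875) = 5,455; DTI = 5,455/13,100 = 41.6%.
LTV = 253,000/288,500 = 87.7%.
Reserves = 20,500/1,605 = 12.8 months.
Program A: score 765 ≥ 620; DTI 41.6% ≤ 43%; LTV 87.7% ≤ 95%; employment 13 ≥ 6 mo; reserves 12.8 ≥ 4 mo → qualifies.
Program B: score 765 ≥ 660; DTI 41.6% > 38%; LTV 87.7% ≤ 110%; employment 13 ≥ 6 mo; reserves 12.8 ≥ 9 mo → does not qualify.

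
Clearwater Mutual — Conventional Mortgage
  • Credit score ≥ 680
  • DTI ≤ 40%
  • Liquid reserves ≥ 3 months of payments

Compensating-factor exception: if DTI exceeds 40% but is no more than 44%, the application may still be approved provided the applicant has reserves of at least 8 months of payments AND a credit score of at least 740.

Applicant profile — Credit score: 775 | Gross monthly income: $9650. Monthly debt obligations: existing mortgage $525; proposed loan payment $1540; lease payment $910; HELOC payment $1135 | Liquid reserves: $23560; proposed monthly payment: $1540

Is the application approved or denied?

Approved

Credit score 775 ≥ 680 (meets base)
Total debts = (525 + 1,540 + 910 + 1,135) = 4,110. DTI = 4,110/9,650 = 42.6% > 40% — standard DTI limit exceeded.
Reserves: 23,560 ÷ 1,540 = 15.3 months (meets 3-month minimum)
42.6% falls in the override range (40%–44%), so the compensating-factor test applies.
Override check — reserves: 15.3 mo (ok); score: 775 (ok).
Both override conditions satisfied; DTI exception granted.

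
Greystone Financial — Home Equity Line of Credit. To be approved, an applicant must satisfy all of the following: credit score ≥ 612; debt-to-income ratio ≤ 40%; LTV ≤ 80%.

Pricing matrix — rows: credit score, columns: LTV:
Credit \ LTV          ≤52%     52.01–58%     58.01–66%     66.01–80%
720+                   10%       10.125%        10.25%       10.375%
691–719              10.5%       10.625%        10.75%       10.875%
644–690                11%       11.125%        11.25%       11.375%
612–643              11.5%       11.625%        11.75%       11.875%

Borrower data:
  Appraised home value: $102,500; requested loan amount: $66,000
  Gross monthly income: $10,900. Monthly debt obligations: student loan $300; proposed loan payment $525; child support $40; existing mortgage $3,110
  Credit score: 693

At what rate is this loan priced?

10.75%

Credit score 693 ≥ 612; Total monthly debts = (300 + 525 + 40 + 3,110) = 3,975. DTI = 3,975/10,900 = 36.5% ≤ 40%
LTV = 66,000/102,500 = 64.4% ≤ 80%
Row: 693 falls in 691–719. Column: 64.4% falls in 58.01–66%. Rate = 10.75%.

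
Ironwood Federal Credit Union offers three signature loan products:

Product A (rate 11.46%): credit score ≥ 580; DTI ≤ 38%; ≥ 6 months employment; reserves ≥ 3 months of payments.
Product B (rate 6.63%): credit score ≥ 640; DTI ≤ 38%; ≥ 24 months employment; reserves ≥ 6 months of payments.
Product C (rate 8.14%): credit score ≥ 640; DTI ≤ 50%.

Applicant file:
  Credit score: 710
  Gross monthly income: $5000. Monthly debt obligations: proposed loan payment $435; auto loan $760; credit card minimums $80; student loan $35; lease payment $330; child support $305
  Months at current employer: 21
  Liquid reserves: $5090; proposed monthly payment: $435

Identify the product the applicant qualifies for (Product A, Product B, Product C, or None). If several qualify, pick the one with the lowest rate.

Product C

Total debts = (435 + 760 + 80 + 35 + 330 + 305) = 1,945; DTI = 1,945/5,000 = 38.9%.
Reserves = 5,090/435 = 11.7 months.
Product A: score 710 ≥ 580; DTI 38.9% > 38%; employment 21 ≥ 6 mo; reserves 11.7 ≥ 3 mo → does not qualify.
Product B: score 710 ≥ 640; DTI 38.9% > 38%; employment 21 < 24 mo; reserves 11.7 ≥ 6 mo → does not qualify.
Product C: score 710 ≥ 640; DTI 38.9% ≤ 50% → qualifies.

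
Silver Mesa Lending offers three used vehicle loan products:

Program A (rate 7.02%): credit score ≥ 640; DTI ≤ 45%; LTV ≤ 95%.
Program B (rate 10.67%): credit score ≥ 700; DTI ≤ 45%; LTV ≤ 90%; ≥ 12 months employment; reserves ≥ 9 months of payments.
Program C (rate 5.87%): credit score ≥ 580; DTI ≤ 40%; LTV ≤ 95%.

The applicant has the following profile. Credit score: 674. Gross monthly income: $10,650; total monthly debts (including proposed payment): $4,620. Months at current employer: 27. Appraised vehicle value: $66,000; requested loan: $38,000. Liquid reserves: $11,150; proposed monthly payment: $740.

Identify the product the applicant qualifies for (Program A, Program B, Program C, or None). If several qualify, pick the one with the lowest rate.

Program A

DTI = 4,620/10,650 = 43.4%.
LTV = 38,000/66,000 = 57.6%.
Reserves = 11,150/740 = 15.1 months.
Program A: score 674 ≥ 640; DTI 43.4% ≤ 45%; LTV 57.6% ≤ 95% → qualifies.
Program B: score 674 < 700; DTI 43.4% ≤ 45%; LTV 57.6% ≤ 90%; employment 27 ≥ 12 mo; reserves 15.1 ≥ 9 mo → does not qualify.
Program C: score 674 ≥ 580; DTI 43.4% > 40%; LTV 57.6% ≤ 95% → does not qualify.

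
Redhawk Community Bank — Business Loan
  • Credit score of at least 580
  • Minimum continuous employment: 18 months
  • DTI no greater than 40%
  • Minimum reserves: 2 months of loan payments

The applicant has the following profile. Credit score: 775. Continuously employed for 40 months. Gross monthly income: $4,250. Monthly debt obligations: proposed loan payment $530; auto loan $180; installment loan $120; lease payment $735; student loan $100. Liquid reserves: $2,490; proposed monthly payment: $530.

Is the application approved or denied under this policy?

Credit score 775 ≥ 580 (meets)
Employment 40 ≥ 18 months
Total monthly debts = (530 + 180 + 120 + 735 + 100) = 1,665. Debt-to-income = 1,665/4,250 = 39.2% — meets 40% limit
Reserves = 2,490/530 = 4.7 months ≥ 2
All criteria satisfied.

Approved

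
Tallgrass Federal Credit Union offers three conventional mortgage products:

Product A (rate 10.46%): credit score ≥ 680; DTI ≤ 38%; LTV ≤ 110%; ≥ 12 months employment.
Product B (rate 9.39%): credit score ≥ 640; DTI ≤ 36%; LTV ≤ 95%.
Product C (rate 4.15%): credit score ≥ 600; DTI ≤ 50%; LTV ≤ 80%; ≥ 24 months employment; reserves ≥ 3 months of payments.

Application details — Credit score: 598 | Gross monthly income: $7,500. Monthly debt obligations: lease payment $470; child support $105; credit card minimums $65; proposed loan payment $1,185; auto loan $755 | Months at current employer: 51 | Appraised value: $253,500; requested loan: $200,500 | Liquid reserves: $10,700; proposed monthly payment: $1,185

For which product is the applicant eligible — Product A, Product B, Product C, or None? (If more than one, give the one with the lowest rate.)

None

Total debts = (470 + 105 + 65 + 1,185 + 755) = 2,580; DTI = 2,580/7,500 = 34.4%.
LTV = 200,500/253,500 = 79.1%.
Reserves = 10,700/1,185 = 9.0 months.
Product A: score 598 < 680; DTI 34.4% ≤ 38%; LTV 79.1% ≤ 110%; employment 51 ≥ 12 mo → does not qualify.
Product B: score 598 < 640; DTI 34.4% ≤ 36%; LTV 79.1% ≤ 95% → does not qualify.
Product C: score 598 < 600; DTI 34.4% ≤ 50%; LTV 79.1% ≤ 80%; employment 51 ≥ 24 mo; reserves 9.0 ≥ 3 mo → does not qualify.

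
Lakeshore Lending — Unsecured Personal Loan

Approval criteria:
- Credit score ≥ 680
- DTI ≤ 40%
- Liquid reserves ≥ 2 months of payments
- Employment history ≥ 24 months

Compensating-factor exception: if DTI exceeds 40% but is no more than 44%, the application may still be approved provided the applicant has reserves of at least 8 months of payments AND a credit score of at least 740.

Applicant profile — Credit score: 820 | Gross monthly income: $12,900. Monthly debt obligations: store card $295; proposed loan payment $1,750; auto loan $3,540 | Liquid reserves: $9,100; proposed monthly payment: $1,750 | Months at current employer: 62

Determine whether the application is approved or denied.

Credit score 820 ≥ 680 (meets base)
Total debts = (295 + 1,750 + 3,540) = 5,585. DTI = 5,585/12,900 = 43.3% > 40% — standard DTI limit exceeded.
Liquid reserves cover 9,100/1,750 = 5.2 months — ≥ 2 required
Employment 62 ≥ 24 months
DTI 43.3% is within the 40%–44% exception band; checking compensating factors.
Override check — reserves: 5.2 mo (short of 8); score: 820 (ok).
Override conditions not both satisfied; exception does not apply.

Denied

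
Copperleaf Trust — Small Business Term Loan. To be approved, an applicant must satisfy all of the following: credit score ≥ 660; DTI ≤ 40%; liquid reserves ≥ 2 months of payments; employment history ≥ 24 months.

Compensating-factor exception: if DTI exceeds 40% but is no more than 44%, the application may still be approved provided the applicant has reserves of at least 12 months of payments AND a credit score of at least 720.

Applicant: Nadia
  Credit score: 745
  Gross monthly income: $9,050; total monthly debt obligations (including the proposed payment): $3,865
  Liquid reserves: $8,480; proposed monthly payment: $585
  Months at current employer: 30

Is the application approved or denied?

Approved

Credit score 745 ≥ 660 (meets base)
DTI = 3,865/9,050 = 42.7% > 40% — standard DTI limit exceeded.
Reserves: 8,480 ÷ 585 = 14.5 months (meets 2-month minimum)
Employment 30 ≥ 24 months
42.7% falls in the override range (40%–44%), so the compensating-factor test applies.
Reserves 14.5 ≥ 12 months; credit score 745 ≥ 720.
Both override conditions satisfied; DTI exception granted.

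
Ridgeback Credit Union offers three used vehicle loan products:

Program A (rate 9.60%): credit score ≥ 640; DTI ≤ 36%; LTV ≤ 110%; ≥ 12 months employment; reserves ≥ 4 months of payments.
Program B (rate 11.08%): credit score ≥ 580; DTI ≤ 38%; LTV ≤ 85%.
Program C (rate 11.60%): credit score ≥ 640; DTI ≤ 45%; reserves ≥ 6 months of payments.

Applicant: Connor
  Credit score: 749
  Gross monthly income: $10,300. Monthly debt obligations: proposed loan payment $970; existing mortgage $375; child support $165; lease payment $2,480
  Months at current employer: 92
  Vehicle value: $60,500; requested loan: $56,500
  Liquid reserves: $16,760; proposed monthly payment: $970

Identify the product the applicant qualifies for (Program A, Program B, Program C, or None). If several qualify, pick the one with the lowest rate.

Program C

Total debts = (970 + 375 + 165 + 2,480) = 3,990; DTI = 3,990/10,300 = 38.7%.
LTV = 56,500/60,500 = 93.4%.
Reserves = 16,760/970 = 17.3 months.
Program A: score 749 ≥ 640; DTI 38.7% > 36%; LTV 93.4% ≤ 110%; employment 92 ≥ 12 mo; reserves 17.3 ≥ 4 mo → does not qualify.
Program B: score 749 ≥ 580; DTI 38.7% > 38%; LTV 93.4% > 85% → does not qualify.
Program C: score 749 ≥ 640; DTI 38.7% ≤ 45%; reserves 17.3 ≥ 6 mo → qualifies.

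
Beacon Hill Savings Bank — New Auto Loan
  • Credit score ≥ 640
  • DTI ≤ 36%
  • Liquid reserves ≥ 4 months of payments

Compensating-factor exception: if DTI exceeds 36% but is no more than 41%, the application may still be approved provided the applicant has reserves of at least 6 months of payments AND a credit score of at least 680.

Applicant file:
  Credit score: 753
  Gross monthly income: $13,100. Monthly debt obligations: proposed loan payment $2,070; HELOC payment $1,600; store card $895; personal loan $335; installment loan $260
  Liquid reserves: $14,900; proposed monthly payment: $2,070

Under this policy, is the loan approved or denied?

Approved

Credit score 753 ≥ 640 (meets base)
Total debts = (2,070 + 1,600 + 895 + 335 + 260) = 5,160. DTI = 5,160/13,100 = 39.4% > 36% — standard DTI limit exceeded.
Reserves: 14,900 ÷ 2,070 = 7.2 months (meets 4-month minimum)
39.4% falls in the override range (36%–41%), so the compensating-factor test applies.
Reserves 7.2 ≥ 6 months; credit score 753 ≥ 680.
Both compensating conditions met → exception applies.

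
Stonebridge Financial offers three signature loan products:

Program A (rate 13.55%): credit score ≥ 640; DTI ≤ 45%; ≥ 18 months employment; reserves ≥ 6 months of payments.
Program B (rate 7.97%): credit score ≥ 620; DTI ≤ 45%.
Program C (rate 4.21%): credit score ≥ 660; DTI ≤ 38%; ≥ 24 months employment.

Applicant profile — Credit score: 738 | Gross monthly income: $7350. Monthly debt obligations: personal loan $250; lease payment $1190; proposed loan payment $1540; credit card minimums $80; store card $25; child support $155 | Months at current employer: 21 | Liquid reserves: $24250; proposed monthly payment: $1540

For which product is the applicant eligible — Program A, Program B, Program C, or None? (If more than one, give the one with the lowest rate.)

Program B

Total debts = (250 + 1,190 + 1,540 + 80 + 25 + 155) = 3,240; DTI = 3,240/7,350 = 44.1%.
Reserves = 24,250/1,540 = 15.7 months.
Program A: score 738 ≥ 640; DTI 44.1% ≤ 45%; employment 21 ≥ 18 mo; reserves 15.7 ≥ 6 mo → qualifies.
Program B: score 738 ≥ 620; DTI 44.1% ≤ 45% → qualifies.
Program C: score 738 ≥ 660; DTI 44.1% > 38%; employment 21 < 24 mo → does not qualify.
Qualifying: Program A, Program B. Lowest rate is 7.97% → Program B.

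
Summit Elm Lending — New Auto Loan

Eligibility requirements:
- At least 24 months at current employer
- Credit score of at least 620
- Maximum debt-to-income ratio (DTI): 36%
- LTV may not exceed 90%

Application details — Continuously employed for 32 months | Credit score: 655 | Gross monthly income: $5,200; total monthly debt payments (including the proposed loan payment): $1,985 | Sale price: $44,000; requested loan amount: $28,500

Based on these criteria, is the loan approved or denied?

Denied

Employment 32 ≥ 24 months
Credit score 655 ≥ 620 (meets)
DTI: 1,985 ÷ 5,200 = 38.2%, exceeds the 36% cap
LTV = 28,500/44,000 = 64.8% ≤ 90%
Fails on DTI.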